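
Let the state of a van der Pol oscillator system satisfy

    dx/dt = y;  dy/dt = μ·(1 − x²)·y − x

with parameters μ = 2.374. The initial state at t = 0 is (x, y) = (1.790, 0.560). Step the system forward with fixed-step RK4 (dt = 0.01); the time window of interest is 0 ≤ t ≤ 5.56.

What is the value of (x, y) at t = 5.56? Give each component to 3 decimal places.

(x, y) = (-1.381, 0.499)

t=0.000: state=(1.790, 0.560)
step 1 (dt=0.01): k1=(0.560, -4.720), k2=(0.536, -4.612), k3=(0.537, -4.614), k4=(0.514, -4.508); state += dt/6·(k1+2k2+2k3+k4)
t=0.010: state=(1.795, 0.514)
t=0.020: state=(1.800, 0.470)
t=0.030: state=(1.805, 0.428)
continuing one RK4 step at a time; state shown every 20 steps (Δt=0.2):
t=0.200: state=(1.832, -0.034)
t=0.400: state=(1.802, -0.233)
t=0.600: state=(1.747, -0.307)
t=0.800: state=(1.681, -0.348)
t=1.000: state=(1.609, -0.381)
t=1.200: state=(1.529, -0.418)
t=1.400: state=(1.441, -0.464)
t=1.600: state=(1.342, -0.523)
t=1.800: state=(1.230, -0.606)
t=2.000: state=(1.097, -0.727)
t=2.200: state=(0.934, -0.918)
t=2.400: state=(0.722, -1.241)
t=2.600: state=(0.420, -1.834)
t=2.800: state=(-0.045, -2.922)
t=3.000: state=(-0.769, -4.203)
t=3.200: state=(-1.564, -3.186)
t=3.400: state=(-1.953, -0.883)
t=3.600: state=(-2.022, 0.000)
t=3.800: state=(-1.996, 0.213)
t=4.000: state=(-1.946, 0.270)
t=4.200: state=(-1.890, 0.294)
t=4.400: state=(-1.829, 0.312)
t=4.600: state=(-1.765, 0.331)
t=4.800: state=(-1.696, 0.353)
t=5.000: state=(-1.623, 0.380)
t=5.200: state=(-1.544, 0.413)
t=5.400: state=(-1.457, 0.456)
t=5.560: state=(-1.381, 0.499)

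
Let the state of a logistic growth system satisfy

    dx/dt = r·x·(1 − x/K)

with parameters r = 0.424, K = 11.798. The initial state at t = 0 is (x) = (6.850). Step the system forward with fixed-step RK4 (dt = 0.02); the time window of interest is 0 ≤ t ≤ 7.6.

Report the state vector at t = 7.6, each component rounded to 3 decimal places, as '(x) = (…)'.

t=0.000: state=(6.850)
step 1 (dt=0.02): k1=(1.218), k2=(1.217), k3=(1.217), k4=(1.216); state += dt/6·(k1+2k2+2k3+k4)
t=0.020: state=(6.874)
t=0.040: state=(6.899)
t=0.060: state=(6.923)
continuing one RK4 step at a time; state shown every 25 steps (Δt=0.5):
t=0.500: state=(7.447)
t=1.000: state=(8.011)
t=1.500: state=(8.534)
t=2.000: state=(9.011)
t=2.500: state=(9.436)
t=3.000: state=(9.812)
t=3.500: state=(10.138)
t=4.000: state=(10.418)
t=4.500: state=(10.656)
t=5.000: state=(10.857)
t=5.500: state=(11.025)
t=6.000: state=(11.165)
t=6.500: state=(11.280)
t=7.000: state=(11.376)
t=7.500: state=(11.454)
t=7.600: state=(11.468)

(x) = (11.468)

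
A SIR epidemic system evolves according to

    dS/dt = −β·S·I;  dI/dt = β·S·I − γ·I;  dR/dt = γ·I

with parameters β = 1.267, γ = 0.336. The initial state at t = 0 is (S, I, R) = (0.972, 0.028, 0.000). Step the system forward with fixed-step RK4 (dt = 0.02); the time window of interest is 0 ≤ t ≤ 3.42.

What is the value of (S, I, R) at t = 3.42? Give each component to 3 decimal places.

(S, I, R) = (0.542, 0.303, 0.155)

t=0.000: state=(0.972, 0.028, 0.000)
step 1 (dt=0.02): k1=(-0.034, 0.025, 0.009), k2=(-0.035, 0.025, 0.009), k3=(-0.035, 0.025, 0.009), k4=(-0.035, 0.026, 0.010); state += dt/6·(k1+2k2+2k3+k4)
t=0.020: state=(0.971, 0.029, 0.000)
t=0.040: state=(0.971, 0.029, 0.000)
t=0.060: state=(0.970, 0.030, 0.001)
continuing one RK4 step at a time; state shown every 10 steps (Δt=0.2):
t=0.200: state=(0.964, 0.033, 0.002)
t=0.400: state=(0.956, 0.040, 0.005)
t=0.600: state=(0.945, 0.047, 0.007)
t=0.800: state=(0.933, 0.056, 0.011)
t=1.000: state=(0.918, 0.067, 0.015)
t=1.200: state=(0.902, 0.078, 0.020)
t=1.400: state=(0.882, 0.092, 0.026)
t=1.600: state=(0.861, 0.107, 0.032)
t=1.800: state=(0.836, 0.124, 0.040)
t=2.000: state=(0.808, 0.143, 0.049)
t=2.200: state=(0.777, 0.164, 0.059)
t=2.400: state=(0.744, 0.185, 0.071)
t=2.600: state=(0.707, 0.208, 0.084)
t=2.800: state=(0.669, 0.232, 0.099)
t=3.000: state=(0.629, 0.256, 0.115)
t=3.200: state=(0.588, 0.279, 0.133)
t=3.400: state=(0.546, 0.301, 0.153)
t=3.420: state=(0.542, 0.303, 0.155)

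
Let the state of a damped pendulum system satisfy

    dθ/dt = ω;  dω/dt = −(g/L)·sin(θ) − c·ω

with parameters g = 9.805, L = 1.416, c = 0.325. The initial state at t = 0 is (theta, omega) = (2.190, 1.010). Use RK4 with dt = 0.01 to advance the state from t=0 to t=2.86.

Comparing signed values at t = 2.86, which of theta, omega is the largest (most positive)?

largest component: omega

t=0.000: state=(2.190, 1.010)
step 1 (dt=0.01): k1=(1.010, -5.967), k2=(0.980, -5.937), k3=(0.980, -5.938), k4=(0.951, -5.908); state += dt/6·(k1+2k2+2k3+k4)
t=0.010: state=(2.200, 0.951)
t=0.020: state=(2.209, 0.892)
t=0.030: state=(2.218, 0.834)
continuing one RK4 step at a time; state shown every 10 steps (Δt=0.1):
t=0.100: state=(2.262, 0.440)
t=0.200: state=(2.279, -0.094)
t=0.300: state=(2.244, -0.614)
t=0.400: state=(2.156, -1.143)
t=0.500: state=(2.014, -1.698)
t=0.600: state=(1.815, -2.283)
t=0.700: state=(1.557, -2.884)
t=0.800: state=(1.239, -3.461)
t=0.900: state=(0.868, -3.940)
t=1.000: state=(0.458, -4.231)
t=1.100: state=(0.031, -4.259)
t=1.200: state=(-0.385, -4.001)
t=1.300: state=(-0.761, -3.503)
t=1.400: state=(-1.080, -2.849)
t=1.500: state=(-1.329, -2.121)
t=1.600: state=(-1.504, -1.381)
t=1.700: state=(-1.605, -0.655)
t=1.800: state=(-1.636, 0.046)
t=1.900: state=(-1.597, 0.725)
t=2.000: state=(-1.492, 1.382)
t=2.100: state=(-1.322, 2.010)
t=2.200: state=(-1.091, 2.582)
t=2.300: state=(-0.809, 3.053)
t=2.400: state=(-0.486, 3.365)
t=2.500: state=(-0.143, 3.467)
t=2.600: state=(0.200, 3.336)
t=2.700: state=(0.517, 2.989)
t=2.800: state=(0.792, 2.477)
t=2.860: state=(0.930, 2.117)
compare at T: theta=0.930, omega=2.117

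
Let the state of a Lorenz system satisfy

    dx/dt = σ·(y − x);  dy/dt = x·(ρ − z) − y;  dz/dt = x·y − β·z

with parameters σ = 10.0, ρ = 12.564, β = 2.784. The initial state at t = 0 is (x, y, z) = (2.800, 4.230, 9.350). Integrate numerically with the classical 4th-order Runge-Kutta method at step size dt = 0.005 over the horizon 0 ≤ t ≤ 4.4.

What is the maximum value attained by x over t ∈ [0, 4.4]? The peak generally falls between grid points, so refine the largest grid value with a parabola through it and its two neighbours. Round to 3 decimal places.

max x = 7.305

t=0.000: state=(2.800, 4.230, 9.350)
step 1 (dt=0.005): k1=(14.300, 4.769, -14.186), k2=(14.062, 4.973, -13.903), k3=(14.073, 4.968, -13.906), k4=(13.845, 5.170, -13.624); state += dt/6·(k1+2k2+2k3+k4)
t=0.005: state=(2.870, 4.255, 9.280)
t=0.010: state=(2.939, 4.282, 9.214)
t=0.015: state=(3.005, 4.310, 9.150)
continuing one RK4 step at a time; state shown every 40 steps (Δt=0.2):
t=0.200: state=(5.119, 6.338, 8.695)
t=0.400: state=(7.205, 7.664, 12.258)
t=0.600: state=(6.182, 5.032, 13.798)
t=0.800: state=(4.430, 4.046, 11.241)
t=1.000: state=(4.674, 5.226, 9.538)
t=1.200: state=(6.157, 6.886, 10.686)
t=1.400: state=(6.637, 6.275, 13.012)
t=1.600: state=(5.355, 4.728, 12.364)
t=1.800: state=(4.797, 4.890, 10.623)
t=2.000: state=(5.527, 6.061, 10.424)
t=2.200: state=(6.350, 6.485, 11.947)
t=2.400: state=(5.913, 5.456, 12.538)
t=2.600: state=(5.163, 4.982, 11.448)
t=2.800: state=(5.296, 5.571, 10.712)
t=3.000: state=(5.950, 6.222, 11.330)
t=3.200: state=(6.058, 5.881, 12.204)
t=3.400: state=(5.522, 5.268, 11.875)
t=3.600: state=(5.316, 5.381, 11.131)
t=3.800: state=(5.671, 5.901, 11.146)
t=4.000: state=(5.968, 5.985, 11.797)
t=4.200: state=(5.744, 5.553, 11.956)
t=4.400: state=(5.450, 5.391, 11.473)
largest grid value and its neighbours: x(0.440)=7.30447, x(0.445)=7.30463, x(0.450)=7.30201
parabola through these three points peaks at t≈0.443 with x≈7.30490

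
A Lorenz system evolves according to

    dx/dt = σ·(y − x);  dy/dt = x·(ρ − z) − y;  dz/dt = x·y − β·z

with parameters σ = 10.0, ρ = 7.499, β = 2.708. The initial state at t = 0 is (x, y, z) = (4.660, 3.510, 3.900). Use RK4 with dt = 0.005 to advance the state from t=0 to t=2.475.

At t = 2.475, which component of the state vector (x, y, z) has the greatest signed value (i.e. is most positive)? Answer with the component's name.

largest component: z

t=0.000: state=(4.660, 3.510, 3.900)
step 1 (dt=0.005): k1=(-11.500, 13.261, 5.795), k2=(-10.881, 13.058, 5.809), k3=(-10.902, 13.064, 5.812), k4=(-10.302, 12.866, 5.826); state += dt/6·(k1+2k2+2k3+k4)
t=0.005: state=(4.606, 3.575, 3.929)
t=0.010: state=(4.557, 3.639, 3.958)
t=0.015: state=(4.514, 3.700, 3.988)
continuing one RK4 step at a time; state shown every 20 steps (Δt=0.1):
t=0.100: state=(4.340, 4.549, 4.544)
t=0.200: state=(4.731, 5.202, 5.418)
t=0.300: state=(5.140, 5.436, 6.464)
t=0.400: state=(5.259, 5.188, 7.380)
t=0.500: state=(5.012, 4.615, 7.846)
t=0.600: state=(4.535, 4.015, 7.781)
t=0.700: state=(4.040, 3.597, 7.350)
t=0.800: state=(3.681, 3.413, 6.777)
t=0.900: state=(3.508, 3.429, 6.236)
t=1.000: state=(3.513, 3.597, 5.831)
t=1.100: state=(3.661, 3.865, 5.618)
t=1.200: state=(3.905, 4.180, 5.621)
t=1.300: state=(4.189, 4.471, 5.828)
t=1.400: state=(4.444, 4.661, 6.183)
t=1.500: state=(4.603, 4.697, 6.582)
t=1.600: state=(4.625, 4.577, 6.903)
t=1.700: state=(4.518, 4.360, 7.058)
t=1.800: state=(4.332, 4.131, 7.027)
t=1.900: state=(4.138, 3.960, 6.855)
t=2.000: state=(3.990, 3.877, 6.617)
t=2.100: state=(3.917, 3.885, 6.387)
t=2.200: state=(3.923, 3.964, 6.216)
t=2.300: state=(3.993, 4.088, 6.136)
t=2.400: state=(4.103, 4.223, 6.156)
t=2.475: state=(4.193, 4.311, 6.227)
compare at T: x=4.193, y=4.311, z=6.227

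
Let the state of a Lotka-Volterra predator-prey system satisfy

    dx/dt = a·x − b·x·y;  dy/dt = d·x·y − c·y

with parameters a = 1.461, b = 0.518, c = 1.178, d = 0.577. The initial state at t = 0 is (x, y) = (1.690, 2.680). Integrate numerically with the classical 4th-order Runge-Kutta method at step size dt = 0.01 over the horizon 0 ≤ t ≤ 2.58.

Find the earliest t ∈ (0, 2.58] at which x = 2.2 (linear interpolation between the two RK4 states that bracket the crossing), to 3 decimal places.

t=0.000: state=(1.690, 2.680)
step 1 (dt=0.01): k1=(0.123, -0.544), k2=(0.125, -0.542), k3=(0.125, -0.542), k4=(0.128, -0.541); state += dt/6·(k1+2k2+2k3+k4)
t=0.010: state=(1.691, 2.675)
t=0.020: state=(1.693, 2.669)
t=0.030: state=(1.694, 2.664)
continuing one RK4 step at a time; state shown every 10 steps (Δt=0.1):
t=0.100: state=(1.705, 2.627)
t=0.200: state=(1.724, 2.578)
t=0.300: state=(1.748, 2.533)
t=0.400: state=(1.776, 2.492)
t=0.500: state=(1.808, 2.457)
t=0.600: state=(1.844, 2.426)
t=0.700: state=(1.883, 2.401)
t=0.800: state=(1.926, 2.383)
t=0.900: state=(1.971, 2.370)
t=1.000: state=(2.018, 2.363)
t=1.100: state=(2.066, 2.363)
t=1.200: state=(2.115, 2.370)
t=1.300: state=(2.164, 2.383)
t=1.370: state=(2.199, 2.397)
next step: t=1.380: state=(2.203, 2.399) — x has crossed 2.2
linear interpolation between t=1.370 (2.19851) and t=1.380 (2.20333) → t≈1.373

t = 1.373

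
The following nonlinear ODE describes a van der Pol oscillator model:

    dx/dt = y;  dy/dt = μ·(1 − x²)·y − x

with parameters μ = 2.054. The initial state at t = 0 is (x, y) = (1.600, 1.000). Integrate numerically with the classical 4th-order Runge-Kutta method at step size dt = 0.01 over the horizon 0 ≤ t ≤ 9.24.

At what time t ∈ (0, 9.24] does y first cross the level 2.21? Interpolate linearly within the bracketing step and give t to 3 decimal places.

t=0.000: state=(1.600, 1.000)
step 1 (dt=0.01): k1=(1.000, -4.804), k2=(0.976, -4.764), k3=(0.976, -4.764), k4=(0.952, -4.723); state += dt/6·(k1+2k2+2k3+k4)
t=0.010: state=(1.610, 0.952)
t=0.020: state=(1.619, 0.906)
t=0.030: state=(1.628, 0.860)
continuing one RK4 step at a time; state shown every 50 steps (Δt=0.5):
t=0.500: state=(1.706, -0.227)
t=1.000: state=(1.527, -0.448)
t=1.500: state=(1.262, -0.630)
t=2.000: state=(0.859, -1.055)
t=2.500: state=(0.036, -2.566)
t=3.000: state=(-1.650, -2.559)
t=3.500: state=(-2.010, 0.158)
t=4.000: state=(-1.871, 0.338)
t=4.500: state=(-1.685, 0.405)
t=5.000: state=(-1.460, 0.508)
t=5.500: state=(-1.159, 0.722)
t=6.000: state=(-0.676, 1.331)
t=6.270: state=(-0.214, 2.200)
next step: t=6.280: state=(-0.192, 2.246) — y has crossed 2.21
linear interpolation between t=6.270 (2.20049) and t=6.280 (2.24631) → t≈6.272

t = 6.272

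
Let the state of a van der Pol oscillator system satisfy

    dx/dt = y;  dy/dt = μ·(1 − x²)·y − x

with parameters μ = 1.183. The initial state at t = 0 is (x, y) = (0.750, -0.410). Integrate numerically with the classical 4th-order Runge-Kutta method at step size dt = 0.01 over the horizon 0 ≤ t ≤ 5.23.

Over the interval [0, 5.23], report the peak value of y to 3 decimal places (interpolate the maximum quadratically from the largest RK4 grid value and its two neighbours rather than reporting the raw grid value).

t=0.000: state=(0.750, -0.410)
step 1 (dt=0.01): k1=(-0.410, -0.962), k2=(-0.415, -0.964), k3=(-0.415, -0.964), k4=(-0.420, -0.966); state += dt/6·(k1+2k2+2k3+k4)
t=0.010: state=(0.746, -0.420)
t=0.020: state=(0.742, -0.429)
t=0.030: state=(0.737, -0.439)
continuing one RK4 step at a time; state shown every 20 steps (Δt=0.2):
t=0.200: state=(0.648, -0.612)
t=0.400: state=(0.503, -0.842)
t=0.600: state=(0.308, -1.116)
t=0.800: state=(0.053, -1.444)
t=1.000: state=(-0.271, -1.799)
t=1.200: state=(-0.660, -2.061)
t=1.400: state=(-1.074, -2.002)
t=1.600: state=(-1.431, -1.505)
t=1.800: state=(-1.663, -0.810)
t=2.000: state=(-1.764, -0.234)
t=2.200: state=(-1.770, 0.137)
t=2.400: state=(-1.719, 0.362)
t=2.600: state=(-1.631, 0.509)
t=2.800: state=(-1.517, 0.626)
t=3.000: state=(-1.381, 0.738)
t=3.200: state=(-1.221, 0.867)
t=3.400: state=(-1.032, 1.032)
t=3.600: state=(-0.804, 1.258)
t=3.800: state=(-0.522, 1.576)
t=4.000: state=(-0.165, 2.014)
t=4.200: state=(0.289, 2.530)
t=4.400: state=(0.834, 2.844)
t=4.600: state=(1.379, 2.461)
t=4.800: state=(1.774, 1.442)
t=5.000: state=(1.963, 0.508)
t=5.200: state=(2.004, -0.034)
t=5.230: state=(2.002, -0.088)
largest grid value and its neighbours: y(4.400)=2.84400, y(4.410)=2.84494, y(4.420)=2.84394
parabola through these three points peaks at t≈4.410 with y≈2.84494

max y = 2.845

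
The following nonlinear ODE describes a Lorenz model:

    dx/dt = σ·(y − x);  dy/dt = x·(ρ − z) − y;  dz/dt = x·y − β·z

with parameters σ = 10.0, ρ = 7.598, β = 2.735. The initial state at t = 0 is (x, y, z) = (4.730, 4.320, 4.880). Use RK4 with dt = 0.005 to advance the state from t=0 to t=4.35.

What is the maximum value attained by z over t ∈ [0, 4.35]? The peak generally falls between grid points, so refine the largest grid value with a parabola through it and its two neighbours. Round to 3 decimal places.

t=0.000: state=(4.730, 4.320, 4.880)
step 1 (dt=0.005): k1=(-4.100, 8.536, 7.087), k2=(-3.784, 8.403, 7.095), k3=(-3.795, 8.406, 7.097), k4=(-3.490, 8.275, 7.106); state += dt/6·(k1+2k2+2k3+k4)
t=0.005: state=(4.711, 4.362, 4.915)
t=0.010: state=(4.695, 4.403, 4.951)
t=0.015: state=(4.682, 4.442, 4.987)
continuing one RK4 step at a time; state shown every 40 steps (Δt=0.2):
t=0.200: state=(4.978, 5.196, 6.456)
t=0.400: state=(4.931, 4.658, 7.609)
t=0.600: state=(4.196, 3.834, 7.331)
t=0.800: state=(3.730, 3.645, 6.449)
t=1.000: state=(3.825, 3.983, 5.923)
t=1.200: state=(4.243, 4.466, 6.079)
t=1.400: state=(4.567, 4.638, 6.669)
t=1.600: state=(4.498, 4.374, 7.034)
t=1.800: state=(4.201, 4.062, 6.872)
t=2.000: state=(4.031, 4.007, 6.501)
t=2.200: state=(4.097, 4.176, 6.313)
t=2.400: state=(4.280, 4.367, 6.425)
t=2.600: state=(4.387, 4.400, 6.668)
t=2.800: state=(4.335, 4.279, 6.781)
t=3.000: state=(4.214, 4.162, 6.691)
t=3.200: state=(4.157, 4.155, 6.539)
t=3.400: state=(4.198, 4.234, 6.481)
t=3.600: state=(4.273, 4.305, 6.544)
t=3.800: state=(4.306, 4.305, 6.641)
t=4.000: state=(4.276, 4.251, 6.672)
t=4.200: state=(4.228, 4.209, 6.626)
t=4.350: state=(4.211, 4.208, 6.579)
largest grid value and its neighbours: z(0.450)=7.66558, z(0.455)=7.66574, z(0.460)=7.66495
parabola through these three points peaks at t≈0.453 with z≈7.66579

max z = 7.666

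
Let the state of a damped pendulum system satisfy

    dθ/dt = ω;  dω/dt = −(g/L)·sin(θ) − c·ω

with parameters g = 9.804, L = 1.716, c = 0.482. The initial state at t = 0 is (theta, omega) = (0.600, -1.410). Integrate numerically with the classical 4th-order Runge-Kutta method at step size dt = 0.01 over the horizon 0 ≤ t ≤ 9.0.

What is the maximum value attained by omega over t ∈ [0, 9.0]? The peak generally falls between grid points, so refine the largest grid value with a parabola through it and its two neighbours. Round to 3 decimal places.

t=0.000: state=(0.600, -1.410)
step 1 (dt=0.01): k1=(-1.410, -2.546), k2=(-1.423, -2.507), k3=(-1.423, -2.507), k4=(-1.435, -2.467); state += dt/6·(k1+2k2+2k3+k4)
t=0.010: state=(0.586, -1.435)
t=0.020: state=(0.571, -1.459)
t=0.030: state=(0.557, -1.483)
continuing one RK4 step at a time; state shown every 50 steps (Δt=0.5):
t=0.500: state=(-0.233, -1.527)
t=1.000: state=(-0.635, 0.028)
t=1.500: state=(-0.271, 1.223)
t=2.000: state=(0.311, 0.838)
t=2.500: state=(0.425, -0.381)
t=3.000: state=(0.048, -0.928)
t=3.500: state=(-0.302, -0.327)
t=4.000: state=(-0.241, 0.506)
t=4.500: state=(0.075, 0.601)
t=5.000: state=(0.239, 0.003)
t=5.500: state=(0.101, -0.470)
t=6.000: state=(-0.121, -0.316)
t=6.500: state=(-0.160, 0.159)
t=7.000: state=(-0.011, 0.355)
t=7.500: state=(0.118, 0.110)
t=8.000: state=(0.087, -0.206)
t=8.500: state=(-0.035, -0.223)
t=9.000: state=(-0.092, 0.014)
largest grid value and its neighbours: omega(1.620)=1.28277, omega(1.630)=1.28302, omega(1.640)=1.28253
parabola through these three points peaks at t≈1.628 with omega≈1.28303

max omega = 1.283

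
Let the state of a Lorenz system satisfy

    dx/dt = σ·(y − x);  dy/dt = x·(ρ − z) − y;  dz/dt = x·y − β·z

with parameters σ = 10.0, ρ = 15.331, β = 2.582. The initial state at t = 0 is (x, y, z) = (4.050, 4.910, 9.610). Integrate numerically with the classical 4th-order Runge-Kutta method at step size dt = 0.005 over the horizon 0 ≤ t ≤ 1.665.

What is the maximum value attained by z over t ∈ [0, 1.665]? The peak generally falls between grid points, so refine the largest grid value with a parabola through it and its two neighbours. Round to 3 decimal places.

max z = 18.215

t=0.000: state=(4.050, 4.910, 9.610)
step 1 (dt=0.005): k1=(8.600, 18.260, -4.928), k2=(8.842, 18.388, -4.604), k3=(8.839, 18.387, -4.602), k4=(9.077, 18.515, -4.275); state += dt/6·(k1+2k2+2k3+k4)
t=0.005: state=(4.094, 5.002, 9.587)
t=0.010: state=(4.141, 5.095, 9.567)
t=0.015: state=(4.190, 5.190, 9.551)
continuing one RK4 step at a time; state shown every 20 steps (Δt=0.1):
t=0.100: state=(5.329, 6.963, 9.881)
t=0.200: state=(7.129, 8.935, 12.099)
t=0.300: state=(8.471, 9.084, 15.808)
t=0.400: state=(8.062, 6.692, 18.141)
t=0.500: state=(6.224, 4.237, 17.390)
t=0.600: state=(4.555, 3.320, 15.139)
t=0.700: state=(3.807, 3.522, 12.902)
t=0.800: state=(3.916, 4.388, 11.282)
t=0.900: state=(4.705, 5.791, 10.637)
t=1.000: state=(6.017, 7.491, 11.385)
t=1.100: state=(7.426, 8.607, 13.691)
t=1.200: state=(8.028, 7.925, 16.399)
t=1.300: state=(7.230, 5.881, 17.367)
t=1.400: state=(5.745, 4.322, 16.265)
t=1.500: state=(4.637, 3.900, 14.375)
t=1.600: state=(4.286, 4.302, 12.673)
t=1.665: state=(4.436, 4.872, 11.904)
largest grid value and its neighbours: z(0.415)=18.20879, z(0.420)=18.21479, z(0.425)=18.21272
parabola through these three points peaks at t≈0.421 with z≈18.21503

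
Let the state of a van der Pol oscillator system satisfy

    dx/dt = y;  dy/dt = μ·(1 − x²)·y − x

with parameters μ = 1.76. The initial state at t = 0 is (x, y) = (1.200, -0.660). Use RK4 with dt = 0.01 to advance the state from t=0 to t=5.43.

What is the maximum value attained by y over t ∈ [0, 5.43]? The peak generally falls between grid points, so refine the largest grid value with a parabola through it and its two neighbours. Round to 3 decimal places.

t=0.000: state=(1.200, -0.660)
step 1 (dt=0.01): k1=(-0.660, -0.689), k2=(-0.663, -0.692), k3=(-0.663, -0.692), k4=(-0.667, -0.696); state += dt/6·(k1+2k2+2k3+k4)
t=0.010: state=(1.193, -0.667)
t=0.020: state=(1.187, -0.674)
t=0.030: state=(1.180, -0.681)
continuing one RK4 step at a time; state shown every 20 steps (Δt=0.2):
t=0.200: state=(1.053, -0.816)
t=0.400: state=(0.870, -1.032)
t=0.600: state=(0.633, -1.364)
t=0.800: state=(0.311, -1.895)
t=1.000: state=(-0.144, -2.695)
t=1.200: state=(-0.766, -3.440)
t=1.400: state=(-1.433, -2.929)
t=1.600: state=(-1.858, -1.305)
t=1.800: state=(-1.999, -0.243)
t=2.000: state=(-2.000, 0.163)
t=2.200: state=(-1.950, 0.307)
t=2.400: state=(-1.882, 0.369)
t=2.600: state=(-1.804, 0.409)
t=2.800: state=(-1.719, 0.445)
t=3.000: state=(-1.626, 0.486)
t=3.200: state=(-1.524, 0.535)
t=3.400: state=(-1.411, 0.599)
t=3.600: state=(-1.283, 0.685)
t=3.800: state=(-1.134, 0.806)
t=4.000: state=(-0.956, 0.986)
t=4.200: state=(-0.733, 1.267)
t=4.400: state=(-0.438, 1.723)
t=4.600: state=(-0.026, 2.448)
t=4.800: state=(0.553, 3.318)
t=5.000: state=(1.245, 3.323)
t=5.200: state=(1.772, 1.811)
t=5.400: state=(1.986, 0.475)
t=5.430: state=(1.999, 0.351)
largest grid value and its neighbours: y(4.900)=3.52708, y(4.910)=3.52792, y(4.920)=3.52433
parabola through these three points peaks at t≈4.907 with y≈3.52814

max y = 3.528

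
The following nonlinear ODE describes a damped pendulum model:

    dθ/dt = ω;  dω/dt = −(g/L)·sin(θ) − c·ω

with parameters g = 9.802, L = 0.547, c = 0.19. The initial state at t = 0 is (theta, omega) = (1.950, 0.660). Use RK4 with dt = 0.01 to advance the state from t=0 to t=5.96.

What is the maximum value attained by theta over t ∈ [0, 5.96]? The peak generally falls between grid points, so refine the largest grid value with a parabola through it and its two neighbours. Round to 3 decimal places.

max theta = 1.963

t=0.000: state=(1.950, 0.660)
step 1 (dt=0.01): k1=(0.660, -16.772), k2=(0.576, -16.734), k3=(0.576, -16.737), k4=(0.493, -16.702); state += dt/6·(k1+2k2+2k3+k4)
t=0.010: state=(1.956, 0.493)
t=0.020: state=(1.960, 0.326)
t=0.030: state=(1.962, 0.160)
continuing one RK4 step at a time; state shown every 20 steps (Δt=0.2):
t=0.200: state=(1.750, -2.680)
t=0.400: state=(0.877, -5.913)
t=0.600: state=(-0.432, -6.429)
t=0.800: state=(-1.443, -3.368)
t=1.000: state=(-1.752, 0.245)
t=1.200: state=(-1.353, 3.726)
t=1.400: state=(-0.323, 6.170)
t=1.600: state=(0.858, 4.984)
t=1.800: state=(1.520, 1.523)
t=2.000: state=(1.465, -2.048)
t=2.200: state=(0.729, -5.104)
t=2.400: state=(-0.394, -5.479)
t=2.600: state=(-1.240, -2.672)
t=2.800: state=(-1.420, 0.881)
t=3.000: state=(-0.907, 4.108)
t=3.200: state=(0.093, 5.346)
t=3.400: state=(0.998, 3.274)
t=3.600: state=(1.318, -0.131)
t=3.800: state=(0.957, -3.373)
t=4.000: state=(0.074, -4.997)
t=4.200: state=(-0.822, -3.477)
t=4.400: state=(-1.207, -0.284)
t=4.600: state=(-0.937, 2.889)
t=4.800: state=(-0.145, 4.624)
t=5.000: state=(0.708, 3.429)
t=5.200: state=(1.107, 0.442)
t=5.400: state=(0.882, -2.608)
t=5.600: state=(0.153, -4.290)
t=5.800: state=(-0.644, -3.230)
t=5.960: state=(-0.992, -1.025)
largest grid value and its neighbours: theta(0.030)=1.96228, theta(0.040)=1.96305, theta(0.050)=1.96216
parabola through these three points peaks at t≈0.040 with theta≈1.96305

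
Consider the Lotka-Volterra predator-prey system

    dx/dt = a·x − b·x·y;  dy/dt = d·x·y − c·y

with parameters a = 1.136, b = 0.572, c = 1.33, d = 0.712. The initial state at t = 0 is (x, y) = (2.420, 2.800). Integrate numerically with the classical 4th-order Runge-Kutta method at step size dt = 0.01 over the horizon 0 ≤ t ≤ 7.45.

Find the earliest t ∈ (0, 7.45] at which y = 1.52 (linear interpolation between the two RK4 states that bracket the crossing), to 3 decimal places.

t=0.000: state=(2.420, 2.800)
step 1 (dt=0.01): k1=(-1.127, 1.101), k2=(-1.132, 1.091), k3=(-1.132, 1.091), k4=(-1.137, 1.082); state += dt/6·(k1+2k2+2k3+k4)
t=0.010: state=(2.409, 2.811)
t=0.020: state=(2.397, 2.822)
t=0.030: state=(2.386, 2.832)
continuing one RK4 step at a time; state shown every 25 steps (Δt=0.25):
t=0.250: state=(2.119, 3.009)
t=0.500: state=(1.820, 3.062)
t=0.750: state=(1.569, 2.966)
t=1.000: state=(1.382, 2.763)
t=1.250: state=(1.259, 2.504)
t=1.500: state=(1.192, 2.232)
t=1.750: state=(1.173, 1.975)
t=2.000: state=(1.195, 1.747)
t=2.250: state=(1.254, 1.557)
t=2.300: state=(1.270, 1.524)
next step: t=2.310: state=(1.273, 1.517) — y has crossed 1.52
linear interpolation between t=2.300 (1.52387) and t=2.310 (1.51741) → t≈2.306

t = 2.306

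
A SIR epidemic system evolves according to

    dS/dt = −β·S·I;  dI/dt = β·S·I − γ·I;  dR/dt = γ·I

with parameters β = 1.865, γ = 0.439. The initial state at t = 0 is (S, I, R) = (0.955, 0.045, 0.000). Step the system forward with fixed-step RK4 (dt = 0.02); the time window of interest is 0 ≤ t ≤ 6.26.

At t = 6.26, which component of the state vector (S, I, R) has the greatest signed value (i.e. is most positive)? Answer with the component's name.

largest component: R

t=0.000: state=(0.955, 0.045, 0.000)
step 1 (dt=0.02): k1=(-0.080, 0.060, 0.020), k2=(-0.081, 0.061, 0.020), k3=(-0.081, 0.061, 0.020), k4=(-0.082, 0.062, 0.020); state += dt/6·(k1+2k2+2k3+k4)
t=0.020: state=(0.953, 0.046, 0.000)
t=0.040: state=(0.952, 0.047, 0.001)
t=0.060: state=(0.950, 0.049, 0.001)
continuing one RK4 step at a time; state shown every 25 steps (Δt=0.5):
t=0.500: state=(0.900, 0.086, 0.014)
t=1.000: state=(0.807, 0.154, 0.040)
t=1.500: state=(0.670, 0.246, 0.083)
t=2.000: state=(0.509, 0.343, 0.148)
t=2.500: state=(0.357, 0.411, 0.232)
t=3.000: state=(0.240, 0.435, 0.325)
t=3.500: state=(0.161, 0.420, 0.420)
t=4.000: state=(0.110, 0.382, 0.508)
t=4.500: state=(0.079, 0.334, 0.587)
t=5.000: state=(0.059, 0.286, 0.655)
t=5.500: state=(0.046, 0.241, 0.713)
t=6.000: state=(0.038, 0.201, 0.761)
t=6.260: state=(0.034, 0.183, 0.783)
compare at T: S=0.034, I=0.183, R=0.783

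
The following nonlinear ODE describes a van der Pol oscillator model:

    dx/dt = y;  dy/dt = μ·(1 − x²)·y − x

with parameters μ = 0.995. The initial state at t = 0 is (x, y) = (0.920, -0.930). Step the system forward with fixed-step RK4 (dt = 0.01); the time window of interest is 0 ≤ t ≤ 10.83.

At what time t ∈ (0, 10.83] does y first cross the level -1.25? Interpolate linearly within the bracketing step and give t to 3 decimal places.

t=0.000: state=(0.920, -0.930)
step 1 (dt=0.01): k1=(-0.930, -1.062), k2=(-0.935, -1.066), k3=(-0.935, -1.066), k4=(-0.941, -1.070); state += dt/6·(k1+2k2+2k3+k4)
t=0.010: state=(0.911, -0.941)
t=0.020: state=(0.901, -0.951)
t=0.030: state=(0.892, -0.962)
t=0.260: state=(0.639, -1.242)
next step: t=0.270: state=(0.627, -1.256) — y has crossed -1.25
linear interpolation between t=0.260 (-1.24213) and t=0.270 (-1.25590) → t≈0.266

t = 0.266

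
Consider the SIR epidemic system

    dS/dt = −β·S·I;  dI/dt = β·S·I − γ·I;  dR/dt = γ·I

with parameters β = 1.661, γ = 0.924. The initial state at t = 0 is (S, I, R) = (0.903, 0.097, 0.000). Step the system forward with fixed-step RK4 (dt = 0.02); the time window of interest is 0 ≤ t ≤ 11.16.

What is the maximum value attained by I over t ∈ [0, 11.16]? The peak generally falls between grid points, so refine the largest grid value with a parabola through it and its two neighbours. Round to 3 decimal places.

t=0.000: state=(0.903, 0.097, 0.000)
step 1 (dt=0.02): k1=(-0.145, 0.056, 0.090), k2=(-0.146, 0.056, 0.090), k3=(-0.146, 0.056, 0.090), k4=(-0.147, 0.056, 0.091); state += dt/6·(k1+2k2+2k3+k4)
t=0.020: state=(0.900, 0.098, 0.002)
t=0.040: state=(0.897, 0.099, 0.004)
t=0.060: state=(0.894, 0.100, 0.005)
continuing one RK4 step at a time; state shown every 25 steps (Δt=0.5):
t=0.500: state=(0.823, 0.125, 0.051)
t=1.000: state=(0.734, 0.151, 0.115)
t=1.500: state=(0.642, 0.168, 0.189)
t=2.000: state=(0.557, 0.174, 0.269)
t=2.500: state=(0.483, 0.169, 0.349)
t=3.000: state=(0.422, 0.155, 0.424)
t=3.500: state=(0.374, 0.136, 0.491)
t=4.000: state=(0.337, 0.115, 0.549)
t=4.500: state=(0.309, 0.094, 0.597)
t=5.000: state=(0.288, 0.076, 0.636)
t=5.500: state=(0.272, 0.060, 0.668)
t=6.000: state=(0.260, 0.048, 0.692)
t=6.500: state=(0.251, 0.037, 0.712)
t=7.000: state=(0.244, 0.029, 0.727)
t=7.500: state=(0.239, 0.022, 0.739)
t=8.000: state=(0.236, 0.017, 0.748)
t=8.500: state=(0.233, 0.013, 0.754)
t=9.000: state=(0.230, 0.010, 0.760)
t=9.500: state=(0.229, 0.008, 0.764)
t=10.000: state=(0.228, 0.006, 0.767)
t=10.500: state=(0.227, 0.004, 0.769)
t=11.000: state=(0.226, 0.003, 0.771)
t=11.160: state=(0.226, 0.003, 0.771)
largest grid value and its neighbours: I(1.980)=0.17421, I(2.000)=0.17422, I(2.020)=0.17422
parabola through these three points peaks at t≈2.003 with I≈0.17422

max I = 0.174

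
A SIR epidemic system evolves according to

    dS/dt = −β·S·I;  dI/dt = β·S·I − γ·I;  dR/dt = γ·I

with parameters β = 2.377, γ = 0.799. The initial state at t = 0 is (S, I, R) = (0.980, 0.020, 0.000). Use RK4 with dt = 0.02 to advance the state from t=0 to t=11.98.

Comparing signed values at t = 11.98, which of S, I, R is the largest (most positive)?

largest component: R

t=0.000: state=(0.980, 0.020, 0.000)
step 1 (dt=0.02): k1=(-0.047, 0.031, 0.016), k2=(-0.047, 0.031, 0.016), k3=(-0.047, 0.031, 0.016), k4=(-0.048, 0.032, 0.016); state += dt/6·(k1+2k2+2k3+k4)
t=0.020: state=(0.979, 0.021, 0.000)
t=0.040: state=(0.978, 0.021, 0.001)
t=0.060: state=(0.977, 0.022, 0.001)
continuing one RK4 step at a time; state shown every 25 steps (Δt=0.5):
t=0.500: state=(0.946, 0.042, 0.012)
t=1.000: state=(0.880, 0.084, 0.036)
t=1.500: state=(0.767, 0.151, 0.083)
t=2.000: state=(0.611, 0.230, 0.159)
t=2.500: state=(0.447, 0.289, 0.264)
t=3.000: state=(0.313, 0.303, 0.383)
t=3.500: state=(0.221, 0.278, 0.501)
t=4.000: state=(0.163, 0.234, 0.603)
t=4.500: state=(0.127, 0.186, 0.687)
t=5.000: state=(0.104, 0.143, 0.753)
t=5.500: state=(0.090, 0.108, 0.802)
t=6.000: state=(0.081, 0.080, 0.840)
t=6.500: state=(0.074, 0.059, 0.867)
t=7.000: state=(0.070, 0.043, 0.887)
t=7.500: state=(0.067, 0.031, 0.902)
t=8.000: state=(0.065, 0.023, 0.912)
t=8.500: state=(0.063, 0.016, 0.920)
t=9.000: state=(0.062, 0.012, 0.926)
t=9.500: state=(0.062, 0.009, 0.930)
t=10.000: state=(0.061, 0.006, 0.933)
t=10.500: state=(0.061, 0.004, 0.935)
t=11.000: state=(0.060, 0.003, 0.936)
t=11.500: state=(0.060, 0.002, 0.937)
t=11.980: state=(0.060, 0.002, 0.938)
compare at T: S=0.060, I=0.002, R=0.938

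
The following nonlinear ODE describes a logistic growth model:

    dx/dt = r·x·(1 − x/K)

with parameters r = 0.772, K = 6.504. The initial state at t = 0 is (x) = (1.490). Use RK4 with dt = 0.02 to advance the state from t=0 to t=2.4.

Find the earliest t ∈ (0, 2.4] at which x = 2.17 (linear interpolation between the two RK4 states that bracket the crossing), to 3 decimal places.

t = 0.676

t=0.000: state=(1.490)
step 1 (dt=0.02): k1=(0.887), k2=(0.890), k3=(0.890), k4=(0.894); state += dt/6·(k1+2k2+2k3+k4)
t=0.020: state=(1.508)
t=0.040: state=(1.526)
t=0.060: state=(1.544)
continuing one RK4 step at a time; state shown every 5 steps (Δt=0.1):
t=0.100: state=(1.581)
t=0.200: state=(1.675)
t=0.300: state=(1.772)
t=0.400: state=(1.874)
t=0.500: state=(1.978)
t=0.600: state=(2.086)
t=0.660: state=(2.152)
next step: t=0.680: state=(2.175) — x has crossed 2.17
linear interpolation between t=0.660 (2.15243) and t=0.680 (2.17472) → t≈0.676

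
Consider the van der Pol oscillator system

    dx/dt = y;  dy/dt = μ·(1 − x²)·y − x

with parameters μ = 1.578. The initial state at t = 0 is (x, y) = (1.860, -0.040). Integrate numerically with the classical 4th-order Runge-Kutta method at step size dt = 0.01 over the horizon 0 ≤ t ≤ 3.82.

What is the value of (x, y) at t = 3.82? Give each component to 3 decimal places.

t=0.000: state=(1.860, -0.040)
step 1 (dt=0.01): k1=(-0.040, -1.705), k2=(-0.049, -1.672), k3=(-0.048, -1.672), k4=(-0.057, -1.640); state += dt/6·(k1+2k2+2k3+k4)
t=0.010: state=(1.860, -0.057)
t=0.020: state=(1.859, -0.073)
t=0.030: state=(1.858, -0.088)
continuing one RK4 step at a time; state shown every 20 steps (Δt=0.2):
t=0.200: state=(1.825, -0.278)
t=0.400: state=(1.757, -0.397)
t=0.600: state=(1.669, -0.473)
t=0.800: state=(1.568, -0.538)
t=1.000: state=(1.453, -0.609)
t=1.200: state=(1.323, -0.696)
t=1.400: state=(1.173, -0.813)
t=1.600: state=(0.995, -0.981)
t=1.800: state=(0.775, -1.232)
t=2.000: state=(0.492, -1.624)
t=2.200: state=(0.111, -2.226)
t=2.400: state=(-0.410, -2.984)
t=2.600: state=(-1.053, -3.276)
t=2.800: state=(-1.627, -2.260)
t=3.000: state=(-1.931, -0.855)
t=3.200: state=(-2.014, -0.080)
t=3.400: state=(-1.994, 0.228)
t=3.600: state=(-1.935, 0.352)
t=3.800: state=(-1.857, 0.415)
t=3.820: state=(-1.849, 0.420)

(x, y) = (-1.849, 0.420)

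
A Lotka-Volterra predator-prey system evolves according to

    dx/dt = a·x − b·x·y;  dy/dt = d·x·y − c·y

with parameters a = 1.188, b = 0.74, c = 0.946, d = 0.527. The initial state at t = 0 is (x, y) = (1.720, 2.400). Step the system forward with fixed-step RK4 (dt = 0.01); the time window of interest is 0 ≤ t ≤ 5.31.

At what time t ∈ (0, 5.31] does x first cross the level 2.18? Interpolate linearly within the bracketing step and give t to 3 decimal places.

t = 3.702

t=0.000: state=(1.720, 2.400)
step 1 (dt=0.01): k1=(-1.011, -0.095), k2=(-1.008, -0.101), k3=(-1.008, -0.101), k4=(-1.004, -0.108); state += dt/6·(k1+2k2+2k3+k4)
t=0.010: state=(1.710, 2.399)
t=0.020: state=(1.700, 2.398)
t=0.030: state=(1.690, 2.397)
continuing one RK4 step at a time; state shown every 20 steps (Δt=0.2):
t=0.200: state=(1.533, 2.357)
t=0.400: state=(1.380, 2.274)
t=0.600: state=(1.260, 2.162)
t=0.800: state=(1.171, 2.033)
t=1.000: state=(1.110, 1.897)
t=1.200: state=(1.074, 1.762)
t=1.400: state=(1.060, 1.631)
t=1.600: state=(1.065, 1.510)
t=1.800: state=(1.090, 1.399)
t=2.000: state=(1.132, 1.302)
t=2.200: state=(1.191, 1.218)
t=2.400: state=(1.269, 1.147)
t=2.600: state=(1.363, 1.090)
t=2.800: state=(1.476, 1.048)
t=3.000: state=(1.607, 1.020)
t=3.200: state=(1.754, 1.008)
t=3.400: state=(1.916, 1.012)
t=3.600: state=(2.089, 1.034)
t=3.700: state=(2.178, 1.053)
next step: t=3.710: state=(2.187, 1.055) — x has crossed 2.18
linear interpolation between t=3.700 (2.17806) and t=3.710 (2.18697) → t≈3.702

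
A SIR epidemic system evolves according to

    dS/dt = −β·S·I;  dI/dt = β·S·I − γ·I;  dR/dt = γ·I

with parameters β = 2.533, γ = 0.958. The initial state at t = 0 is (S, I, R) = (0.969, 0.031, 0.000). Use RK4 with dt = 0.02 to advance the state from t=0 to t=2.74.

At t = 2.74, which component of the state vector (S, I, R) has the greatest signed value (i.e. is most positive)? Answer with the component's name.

t=0.000: state=(0.969, 0.031, 0.000)
step 1 (dt=0.02): k1=(-0.076, 0.046, 0.030), k2=(-0.077, 0.047, 0.030), k3=(-0.077, 0.047, 0.030), k4=(-0.078, 0.048, 0.031); state += dt/6·(k1+2k2+2k3+k4)
t=0.020: state=(0.967, 0.032, 0.001)
t=0.040: state=(0.966, 0.033, 0.001)
t=0.060: state=(0.964, 0.034, 0.002)
continuing one RK4 step at a time; state shown every 5 steps (Δt=0.1):
t=0.100: state=(0.961, 0.036, 0.003)
t=0.200: state=(0.951, 0.042, 0.007)
t=0.300: state=(0.941, 0.048, 0.011)
t=0.400: state=(0.928, 0.055, 0.016)
t=0.500: state=(0.915, 0.064, 0.022)
t=0.600: state=(0.899, 0.073, 0.028)
t=0.700: state=(0.882, 0.083, 0.036)
t=0.800: state=(0.862, 0.094, 0.044)
t=0.900: state=(0.841, 0.106, 0.054)
t=1.000: state=(0.817, 0.118, 0.065)
t=1.100: state=(0.792, 0.132, 0.076)
t=1.200: state=(0.764, 0.146, 0.090)
t=1.300: state=(0.735, 0.160, 0.104)
t=1.400: state=(0.705, 0.175, 0.121)
t=1.500: state=(0.673, 0.189, 0.138)
t=1.600: state=(0.640, 0.203, 0.157)
t=1.700: state=(0.607, 0.216, 0.177)
t=1.800: state=(0.574, 0.228, 0.198)
t=1.900: state=(0.541, 0.239, 0.221)
t=2.000: state=(0.509, 0.248, 0.244)
t=2.100: state=(0.477, 0.255, 0.268)
t=2.200: state=(0.447, 0.260, 0.293)
t=2.300: state=(0.418, 0.264, 0.318)
t=2.400: state=(0.391, 0.266, 0.343)
t=2.500: state=(0.366, 0.266, 0.369)
t=2.600: state=(0.342, 0.264, 0.394)
t=2.700: state=(0.320, 0.261, 0.419)
t=2.740: state=(0.312, 0.259, 0.429)
compare at T: S=0.312, I=0.259, R=0.429

largest component: R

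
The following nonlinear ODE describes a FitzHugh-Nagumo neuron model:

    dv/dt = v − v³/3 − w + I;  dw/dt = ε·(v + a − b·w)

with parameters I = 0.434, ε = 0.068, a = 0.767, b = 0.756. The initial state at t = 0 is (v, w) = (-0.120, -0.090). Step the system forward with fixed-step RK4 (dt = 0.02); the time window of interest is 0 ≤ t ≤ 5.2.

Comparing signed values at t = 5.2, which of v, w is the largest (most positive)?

t=0.000: state=(-0.120, -0.090)
step 1 (dt=0.02): k1=(0.405, 0.049), k2=(0.408, 0.049), k3=(0.408, 0.049), k4=(0.412, 0.049); state += dt/6·(k1+2k2+2k3+k4)
t=0.020: state=(-0.112, -0.089)
t=0.040: state=(-0.104, -0.088)
t=0.060: state=(-0.095, -0.087)
continuing one RK4 step at a time; state shown every 10 steps (Δt=0.2):
t=0.200: state=(-0.032, -0.080)
t=0.400: state=(0.074, -0.068)
t=0.600: state=(0.200, -0.055)
t=0.800: state=(0.350, -0.041)
t=1.000: state=(0.524, -0.024)
t=1.200: state=(0.722, -0.005)
t=1.400: state=(0.934, 0.017)
t=1.600: state=(1.148, 0.041)
t=1.800: state=(1.343, 0.068)
t=2.000: state=(1.504, 0.097)
t=2.200: state=(1.625, 0.127)
t=2.400: state=(1.707, 0.159)
t=2.600: state=(1.758, 0.191)
t=2.800: state=(1.786, 0.224)
t=3.000: state=(1.799, 0.256)
t=3.200: state=(1.802, 0.288)
t=3.400: state=(1.799, 0.320)
t=3.600: state=(1.792, 0.351)
t=3.800: state=(1.782, 0.382)
t=4.000: state=(1.771, 0.413)
t=4.200: state=(1.759, 0.443)
t=4.400: state=(1.746, 0.472)
t=4.600: state=(1.732, 0.501)
t=4.800: state=(1.719, 0.530)
t=5.000: state=(1.705, 0.558)
t=5.200: state=(1.690, 0.586)
compare at T: v=1.690, w=0.586

largest component: v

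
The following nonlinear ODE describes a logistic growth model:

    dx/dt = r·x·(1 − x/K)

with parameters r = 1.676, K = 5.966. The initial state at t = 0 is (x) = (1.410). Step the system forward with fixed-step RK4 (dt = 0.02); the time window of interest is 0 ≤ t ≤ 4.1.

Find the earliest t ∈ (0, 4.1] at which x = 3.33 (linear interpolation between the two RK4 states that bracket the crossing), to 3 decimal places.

t=0.000: state=(1.410)
step 1 (dt=0.02): k1=(1.805), k2=(1.821), k3=(1.821), k4=(1.836); state += dt/6·(k1+2k2+2k3+k4)
t=0.020: state=(1.446)
t=0.040: state=(1.483)
t=0.060: state=(1.521)
continuing one RK4 step at a time; state shown every 10 steps (Δt=0.2):
t=0.200: state=(1.802)
t=0.400: state=(2.249)
t=0.600: state=(2.734)
t=0.800: state=(3.233)
t=0.820: state=(3.282)
next step: t=0.840: state=(3.332) — x has crossed 3.33
linear interpolation between t=0.820 (3.28247) and t=0.840 (3.33188) → t≈0.839

t = 0.839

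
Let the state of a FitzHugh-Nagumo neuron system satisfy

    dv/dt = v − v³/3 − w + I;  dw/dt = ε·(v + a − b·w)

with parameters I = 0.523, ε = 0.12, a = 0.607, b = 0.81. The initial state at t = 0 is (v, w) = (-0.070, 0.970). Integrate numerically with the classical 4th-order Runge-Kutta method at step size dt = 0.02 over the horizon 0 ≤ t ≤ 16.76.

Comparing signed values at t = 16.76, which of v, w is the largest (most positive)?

t=0.000: state=(-0.070, 0.970)
step 1 (dt=0.02): k1=(-0.517, -0.030), k2=(-0.522, -0.030), k3=(-0.522, -0.030), k4=(-0.527, -0.031); state += dt/6·(k1+2k2+2k3+k4)
t=0.020: state=(-0.080, 0.969)
t=0.040: state=(-0.091, 0.969)
t=0.060: state=(-0.102, 0.968)
continuing one RK4 step at a time; state shown every 50 steps (Δt=1):
t=1.000: state=(-0.862, 0.901)
t=2.000: state=(-1.649, 0.735)
t=3.000: state=(-1.756, 0.538)
t=4.000: state=(-1.690, 0.360)
t=5.000: state=(-1.605, 0.208)
t=6.000: state=(-1.516, 0.080)
t=7.000: state=(-1.427, -0.026)
t=8.000: state=(-1.335, -0.112)
t=9.000: state=(-1.240, -0.180)
t=10.000: state=(-1.138, -0.229)
t=11.000: state=(-1.026, -0.263)
t=12.000: state=(-0.895, -0.279)
t=13.000: state=(-0.725, -0.277)
t=14.000: state=(-0.465, -0.251)
t=15.000: state=(0.048, -0.185)
t=16.000: state=(1.124, -0.036)
t=16.760: state=(1.739, 0.151)
compare at T: v=1.739, w=0.151

largest component: v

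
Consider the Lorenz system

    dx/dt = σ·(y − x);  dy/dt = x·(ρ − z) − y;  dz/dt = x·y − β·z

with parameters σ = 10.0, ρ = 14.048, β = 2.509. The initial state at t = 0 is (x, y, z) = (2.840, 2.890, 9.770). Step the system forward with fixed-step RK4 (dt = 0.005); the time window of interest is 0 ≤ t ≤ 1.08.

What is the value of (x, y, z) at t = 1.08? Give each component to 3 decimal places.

(x, y, z) = (4.319, 5.280, 9.513)

t=0.000: state=(2.840, 2.890, 9.770)
step 1 (dt=0.005): k1=(0.500, 9.260, -16.305), k2=(0.719, 9.358, -16.134), k3=(0.716, 9.358, -16.132), k4=(0.932, 9.457, -15.960); state += dt/6·(k1+2k2+2k3+k4)
t=0.005: state=(2.844, 2.937, 9.689)
t=0.010: state=(2.849, 2.985, 9.610)
t=0.015: state=(2.857, 3.033, 9.533)
continuing one RK4 step at a time; state shown every 10 steps (Δt=0.05):
t=0.050: state=(2.966, 3.405, 9.045)
t=0.100: state=(3.270, 4.040, 8.522)
t=0.150: state=(3.733, 4.812, 8.245)
t=0.200: state=(4.347, 5.721, 8.273)
t=0.250: state=(5.100, 6.729, 8.683)
t=0.300: state=(5.959, 7.738, 9.548)
t=0.350: state=(6.844, 8.562, 10.891)
t=0.400: state=(7.622, 8.957, 12.613)
t=0.450: state=(8.118, 8.713, 14.428)
t=0.500: state=(8.180, 7.818, 15.923)
t=0.550: state=(7.768, 6.518, 16.746)
t=0.600: state=(6.989, 5.195, 16.801)
t=0.650: state=(6.047, 4.141, 16.240)
t=0.700: state=(5.140, 3.461, 15.313)
t=0.750: state=(4.397, 3.120, 14.236)
t=0.800: state=(3.870, 3.039, 13.149)
t=0.850: state=(3.560, 3.145, 12.133)
t=0.900: state=(3.446, 3.396, 11.237)
t=0.950: state=(3.502, 3.770, 10.494)
t=1.000: state=(3.709, 4.262, 9.935)
t=1.050: state=(4.052, 4.868, 9.595)
t=1.080: state=(4.319, 5.280, 9.513)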